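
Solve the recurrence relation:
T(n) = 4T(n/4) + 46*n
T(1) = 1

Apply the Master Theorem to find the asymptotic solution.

a=4, b=4, f(n)=46*n. log_4(4) = 1. Case 2: T(n) = O(n log n).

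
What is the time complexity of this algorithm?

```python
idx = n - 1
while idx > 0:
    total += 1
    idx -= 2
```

Time complexity: O(n).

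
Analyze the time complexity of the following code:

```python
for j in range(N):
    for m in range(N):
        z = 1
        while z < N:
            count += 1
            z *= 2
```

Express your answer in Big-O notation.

Time complexity: O(n^2 log n).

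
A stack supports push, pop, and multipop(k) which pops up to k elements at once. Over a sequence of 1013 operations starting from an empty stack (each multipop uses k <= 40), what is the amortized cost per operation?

Each element is pushed exactly once and popped at most once (whether by pop or as part of a multipop). So the total number of individual pops over the whole sequence is at most the number of pushes, which is at most 1013. Total work <= 2 * 1013, hence O(1) amortized per operation.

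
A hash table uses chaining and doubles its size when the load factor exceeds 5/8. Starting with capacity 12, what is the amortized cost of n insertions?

Rehashing occurs when load exceeds 5/8. Total rehash cost is geometric series summing to O(n). Each insertion itself is O(1). Amortized: O(1).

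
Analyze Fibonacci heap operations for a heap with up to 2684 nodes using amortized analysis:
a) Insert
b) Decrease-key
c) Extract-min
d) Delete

Fibonacci heaps use lazy consolidation. Potential function Phi = t + 2m (t = number of trees, m = marked nodes).
- Insert: O(1) actual, Delta Phi = +1 (one new tree) => O(1) amortized.
- Decrease-key: with c cascading cuts, actual cost is O(c); Delta Phi <= c - 2(c-1) + 2 = 4 - c (c new trees; >= c-1 marks cleared; <= 1 new mark). Amortized O(c) + (4 - c) = O(1).
- Extract-min: O(D(n) + t) actual; consolidation drops t to <= D(n)+1, so Delta Phi pays for the t term. D(n) = O(log n) for n = 2684 => O(log n) amortized.
- Delete: decrease-key to -inf then extract-min = O(log n).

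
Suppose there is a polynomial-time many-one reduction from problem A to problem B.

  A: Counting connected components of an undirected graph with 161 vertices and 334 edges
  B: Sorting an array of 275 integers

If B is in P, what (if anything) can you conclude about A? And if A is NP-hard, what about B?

A poly-time reduction A <=_p B means any A-instance can be transformed to a B-instance in poly time.
If B is in P: compose the reduction with B's poly-time algorithm to solve A in poly time, so A is in P.
If A is NP-hard: every NP problem reduces to A, which reduces to B; composing reductions, every NP problem reduces to B, so B is NP-hard.
(Here in fact A is P and B is P.)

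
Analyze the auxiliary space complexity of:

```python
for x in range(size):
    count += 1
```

Space complexity: O(1).
Only a constant amount of auxiliary storage is used; nothing grows with n.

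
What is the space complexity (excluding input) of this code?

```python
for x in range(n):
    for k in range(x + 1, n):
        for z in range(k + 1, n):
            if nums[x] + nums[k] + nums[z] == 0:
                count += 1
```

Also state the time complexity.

Space complexity: O(1).
Only a constant amount of auxiliary storage is used; nothing grows with n.
Time complexity: O(n^3).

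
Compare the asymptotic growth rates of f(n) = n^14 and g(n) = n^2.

f(n) = n^14 grows faster: n^14/n^2 = n^12 -> infinity.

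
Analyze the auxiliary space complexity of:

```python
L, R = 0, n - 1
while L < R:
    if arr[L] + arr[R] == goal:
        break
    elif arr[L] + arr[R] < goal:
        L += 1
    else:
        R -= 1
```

Space complexity: O(1).
Only a constant amount of auxiliary storage is used; nothing grows with n.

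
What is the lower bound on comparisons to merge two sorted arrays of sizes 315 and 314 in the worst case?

Adversary: with |315 - 314| <= 1 the inputs can be fully interleaved so that every adjacent pair in the merged output comes from different arrays. Then each of the 628 adjacent pairs must be directly compared, or the algorithm cannot determine their relative order. Standard merge meets this bound.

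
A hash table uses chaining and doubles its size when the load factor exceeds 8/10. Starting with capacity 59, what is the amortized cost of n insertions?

Rehashing occurs when load exceeds 8/10. Total rehash cost is geometric series summing to O(n). Each insertion itself is O(1). Amortized: O(1).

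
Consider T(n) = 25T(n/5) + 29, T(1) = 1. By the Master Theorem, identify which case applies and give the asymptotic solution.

a=25, b=5, f(n)=29.
log_5(25) = 2 > 0.
Since f(n) = O(n^0) is polynomially smaller than n^2, Case 1 applies.
T(n) = Theta(n^2).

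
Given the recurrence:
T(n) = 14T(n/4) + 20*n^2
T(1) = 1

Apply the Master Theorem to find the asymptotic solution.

a=14, b=4, f(n)=20*n^2. log_4(14) = 1.904 < 2. Case 3: T(n) = O(n^2).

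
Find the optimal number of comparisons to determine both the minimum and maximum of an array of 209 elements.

Naive approach: 416 comparisons (208 for max + 208 for min).
Optimal: Compare elements in pairs first (floor(n/2) = 104 comparisons), then find max among winners and min among losers (104 comparisons each).
Total: ceil(3n/2) - 2 = 312 comparisons. An adversary argument shows this is also a lower bound.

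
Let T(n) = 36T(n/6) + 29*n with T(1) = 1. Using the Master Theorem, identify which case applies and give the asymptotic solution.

a=36, b=6, f(n)=29*n.
log_6(36) = 2 > 1.
Since f(n) = O(n^1) is polynomially smaller than n^2, Case 1 applies.
T(n) = Theta(n^2).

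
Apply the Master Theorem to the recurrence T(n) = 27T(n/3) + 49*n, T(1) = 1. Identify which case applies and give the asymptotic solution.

a=27, b=3, f(n)=49*n.
log_3(27) = 3 > 1.
Since f(n) = O(n^1) is polynomially smaller than n^3, Case 1 applies.
T(n) = Theta(n^3).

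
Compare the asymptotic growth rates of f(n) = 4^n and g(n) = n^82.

f(n) = 4^n grows faster: any exponential with base > 1 dominates every polynomial.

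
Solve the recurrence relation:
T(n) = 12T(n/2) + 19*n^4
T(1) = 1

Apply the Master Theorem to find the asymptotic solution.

a=12, b=2, f(n)=19*n^4. log_2(12) = 3.585 < 4. Case 3: T(n) = O(n^4).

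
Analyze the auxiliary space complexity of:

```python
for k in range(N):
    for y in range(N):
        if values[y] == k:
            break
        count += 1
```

Space complexity: O(1).
Only a constant amount of auxiliary storage is used; nothing grows with n.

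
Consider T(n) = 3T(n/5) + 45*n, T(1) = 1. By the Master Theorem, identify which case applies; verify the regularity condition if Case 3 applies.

a=3, b=5, f(n)=45*n.
log_5(3) = 0.6826 < 1.
f(n) = Omega(n^(0.6826+epsilon)) for some epsilon > 0, so Case 3 is the candidate.
Regularity: a*f(n/b) = 3*45*(n/5)^1 = (3/5)*45*n^1 <= c*f(n) with c = 3/5 < 1. Satisfied.
Case 3: T(n) = Theta(n).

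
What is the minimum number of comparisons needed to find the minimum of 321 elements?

Finding the minimum requires 320 comparisons, identical reasoning to finding the maximum. Each comparison eliminates one candidate.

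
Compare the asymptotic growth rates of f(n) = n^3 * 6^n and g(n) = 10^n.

g(n) = 10^n grows faster: 10^n / (n^3 6^n) = (10/6)^n / n^3 -> infinity since 10/6 > 1.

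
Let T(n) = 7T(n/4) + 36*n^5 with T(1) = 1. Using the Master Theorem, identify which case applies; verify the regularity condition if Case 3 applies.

a=7, b=4, f(n)=36*n^5.
log_4(7) = 1.404 < 5.
f(n) = Omega(n^(1.404+epsilon)) for some epsilon > 0, so Case 3 is the candidate.
Regularity: a*f(n/b) = 7*36*(n/4)^5 = (7/1024)*36*n^5 <= c*f(n) with c = 7/1024 < 1. Satisfied.
Case 3: T(n) = Theta(n^5).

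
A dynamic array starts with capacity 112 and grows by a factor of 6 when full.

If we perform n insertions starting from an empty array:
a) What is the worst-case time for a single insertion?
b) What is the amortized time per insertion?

(a) Worst-case single insertion: O(n) -- when the array is full at capacity c, the resize copies all c elements, and c can be Theta(n).
(b) Resizes happen at sizes 112, 672, 4032, ... Total copy cost for n insertions: 112 + 672 + ... = O(n) (geometric series with ratio 1/6). Amortized cost per insertion: O(n)/n = O(1).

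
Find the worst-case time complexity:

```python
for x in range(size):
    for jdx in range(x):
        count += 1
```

Time complexity: O(n^2).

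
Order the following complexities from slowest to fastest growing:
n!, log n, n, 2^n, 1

Ordered by growth rate: 1 < log n < n < 2^n < n!.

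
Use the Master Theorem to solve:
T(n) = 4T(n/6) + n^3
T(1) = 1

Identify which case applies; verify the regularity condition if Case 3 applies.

a=4, b=6, f(n)=n^3.
log_6(4) = 0.7737 < 3.
f(n) = Omega(n^(0.7737+epsilon)) for some epsilon > 0, so Case 3 is the candidate.
Regularity: a*f(n/b) = 4*1*(n/6)^3 = (4/216)*1*n^3 <= c*f(n) with c = 4/216 < 1. Satisfied.
Case 3: T(n) = Theta(n^3).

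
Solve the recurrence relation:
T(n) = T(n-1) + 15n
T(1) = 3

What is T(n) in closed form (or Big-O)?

Unrolling: T(n) = 3 + 15*(2 + 3 + ... + n) = 3 + 15*(n(n+1)/2 - 1) = O(n^2).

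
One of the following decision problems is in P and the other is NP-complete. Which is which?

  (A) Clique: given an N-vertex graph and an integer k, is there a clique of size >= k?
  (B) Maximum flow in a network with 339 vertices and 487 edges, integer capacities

(A) is NP-complete: complement of Independent Set / Vertex Cover (with k part of the input).
(B) is P: Edmonds-Karp / push-relabel run in polynomial time.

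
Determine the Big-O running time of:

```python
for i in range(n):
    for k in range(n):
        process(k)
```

Time complexity: O(n^2).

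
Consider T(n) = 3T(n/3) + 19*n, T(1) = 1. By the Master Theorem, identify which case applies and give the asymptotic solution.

a=3, b=3, f(n)=19*n.
log_3(3) = 1, so n^(log_b(a)) = n.
f(n) = Theta(n), so Case 2 applies.
T(n) = Theta(n log n).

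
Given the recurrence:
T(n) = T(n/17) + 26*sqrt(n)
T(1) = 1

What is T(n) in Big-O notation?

Each level contributes sqrt(n/17^k). Geometric series with ratio 1/sqrt(17) < 1 sums to O(sqrt(n)).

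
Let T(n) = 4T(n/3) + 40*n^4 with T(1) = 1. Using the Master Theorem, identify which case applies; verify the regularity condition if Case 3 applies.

a=4, b=3, f(n)=40*n^4.
log_3(4) = 1.262 < 4.
f(n) = Omega(n^(1.262+epsilon)) for some epsilon > 0, so Case 3 is the candidate.
Regularity: a*f(n/b) = 4*40*(n/3)^4 = (4/81)*40*n^4 <= c*f(n) with c = 4/81 < 1. Satisfied.
Case 3: T(n) = Theta(n^4).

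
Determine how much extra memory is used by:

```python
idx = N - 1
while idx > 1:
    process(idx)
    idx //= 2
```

Space complexity: O(1).
Only a constant amount of auxiliary storage is used; nothing grows with n.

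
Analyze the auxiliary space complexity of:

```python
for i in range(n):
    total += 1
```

Space complexity: O(1).
Only a constant amount of auxiliary storage is used; nothing grows with n.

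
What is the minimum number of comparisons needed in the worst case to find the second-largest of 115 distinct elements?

Lower bound: finding the max needs 115-1 comparisons. By the adversary weight-doubling argument, the max must personally win >= ceil(log_2(115)) = 7 comparisons; the 2nd-largest is among those 7 losers, needing 7-1 more comparisons. Total >= 115-1 + 7-1 = 120. A balanced knockout tournament achieves this.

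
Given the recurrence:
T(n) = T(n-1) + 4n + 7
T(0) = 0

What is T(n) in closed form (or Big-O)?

Dominant term in sum is 4*sum(i, i=1..n) = 4*n*(n+1)/2 = O(n^2).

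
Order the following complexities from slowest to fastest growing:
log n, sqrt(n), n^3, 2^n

Ordered by growth rate: log n < sqrt(n) < n^3 < 2^n.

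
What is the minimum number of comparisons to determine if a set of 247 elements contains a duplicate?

Determining if 247 elements are all distinct requires Omega(n log n) comparisons in the comparison model. This follows from the element distinctness lower bound.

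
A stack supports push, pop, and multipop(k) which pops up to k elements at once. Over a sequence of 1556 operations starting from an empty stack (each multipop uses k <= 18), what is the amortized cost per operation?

Each element is pushed exactly once and popped at most once (whether by pop or as part of a multipop). So the total number of individual pops over the whole sequence is at most the number of pushes, which is at most 1556. Total work <= 2 * 1556, hence O(1) amortized per operation.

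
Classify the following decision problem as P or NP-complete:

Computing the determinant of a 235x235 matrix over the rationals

This problem is in P: Gaussian elimination runs in O(n^3).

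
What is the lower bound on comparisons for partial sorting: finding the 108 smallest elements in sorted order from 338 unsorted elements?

Finding 108 smallest of 338 in sorted order: Omega(338) to identify the 108 smallest, plus Omega(108 log 108) to sort them. Total: Omega(n + k log k).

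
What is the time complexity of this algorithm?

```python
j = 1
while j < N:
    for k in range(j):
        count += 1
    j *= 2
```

Time complexity: O(n).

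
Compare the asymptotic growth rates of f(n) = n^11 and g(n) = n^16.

g(n) = n^16 grows faster: n^16/n^11 = n^5 -> infinity.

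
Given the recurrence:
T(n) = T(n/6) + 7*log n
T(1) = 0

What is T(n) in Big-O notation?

Each of the log_6(n) levels adds O(log n). T(n) = O(log^2 n).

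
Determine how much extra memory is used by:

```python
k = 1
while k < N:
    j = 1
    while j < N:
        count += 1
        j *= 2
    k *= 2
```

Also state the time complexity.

Space complexity: O(1).
Only a constant amount of auxiliary storage is used; nothing grows with n.
Time complexity: O(log^2 n).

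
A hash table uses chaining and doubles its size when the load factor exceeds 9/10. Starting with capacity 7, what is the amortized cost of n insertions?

Rehashing occurs when load exceeds 9/10. Total rehash cost is geometric series summing to O(n). Each insertion itself is O(1). Amortized: O(1).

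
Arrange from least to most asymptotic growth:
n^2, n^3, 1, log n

Ordered by growth rate: 1 < log n < n^2 < n^3.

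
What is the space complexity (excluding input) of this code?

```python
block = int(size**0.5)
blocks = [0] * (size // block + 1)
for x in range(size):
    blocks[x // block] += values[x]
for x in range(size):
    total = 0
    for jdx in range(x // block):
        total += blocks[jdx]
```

Space complexity: O(sqrt(n)).
Storage scales with sqrt(n).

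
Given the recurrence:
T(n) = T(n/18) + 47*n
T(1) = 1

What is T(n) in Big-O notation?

Geometric series: 47*n*(1 + 1/18 + 1/18^2 + ...) = O(n). T(n) = O(n).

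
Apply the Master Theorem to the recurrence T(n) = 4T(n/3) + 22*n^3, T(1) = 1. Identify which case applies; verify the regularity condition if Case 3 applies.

a=4, b=3, f(n)=22*n^3.
log_3(4) = 1.262 < 3.
f(n) = Omega(n^(1.262+epsilon)) for some epsilon > 0, so Case 3 is the candidate.
Regularity: a*f(n/b) = 4*22*(n/3)^3 = (4/27)*22*n^3 <= c*f(n) with c = 4/27 < 1. Satisfied.
Case 3: T(n) = Theta(n^3).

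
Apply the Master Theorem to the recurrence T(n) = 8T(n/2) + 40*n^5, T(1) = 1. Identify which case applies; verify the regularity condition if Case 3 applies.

a=8, b=2, f(n)=40*n^5.
log_2(8) = 3 < 5.
f(n) = Omega(n^(3+epsilon)) for some epsilon > 0, so Case 3 is the candidate.
Regularity: a*f(n/b) = 8*40*(n/2)^5 = (8/32)*40*n^5 <= c*f(n) with c = 8/32 < 1. Satisfied.
Case 3: T(n) = Theta(n^5).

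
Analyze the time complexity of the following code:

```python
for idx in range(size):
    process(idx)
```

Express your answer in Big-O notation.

Time complexity: O(n).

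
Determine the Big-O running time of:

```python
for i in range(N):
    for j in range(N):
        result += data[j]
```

Time complexity: O(n^2).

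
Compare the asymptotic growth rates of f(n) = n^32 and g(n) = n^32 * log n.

g(n) = n^32 * log n grows faster: extra log n factor -> infinity.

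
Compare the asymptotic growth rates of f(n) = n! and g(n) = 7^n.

f(n) = n! grows faster: by Stirling n! ~ (n/e)^n sqrt(2*pi*n); (n/e)^n eventually dominates 7^n.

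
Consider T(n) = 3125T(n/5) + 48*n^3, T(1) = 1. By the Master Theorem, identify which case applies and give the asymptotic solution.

a=3125, b=5, f(n)=48*n^3.
log_5(3125) = 5 > 3.
Since f(n) = O(n^3) is polynomially smaller than n^5, Case 1 applies.
T(n) = Theta(n^5).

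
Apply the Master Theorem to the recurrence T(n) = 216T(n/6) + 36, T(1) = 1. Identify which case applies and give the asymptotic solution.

a=216, b=6, f(n)=36.
log_6(216) = 3 > 0.
Since f(n) = O(n^0) is polynomially smaller than n^3, Case 1 applies.
T(n) = Theta(n^3).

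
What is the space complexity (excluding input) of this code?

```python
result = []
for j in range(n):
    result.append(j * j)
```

Space complexity: O(n).
Auxiliary storage grows linearly with the input size n in the worst case.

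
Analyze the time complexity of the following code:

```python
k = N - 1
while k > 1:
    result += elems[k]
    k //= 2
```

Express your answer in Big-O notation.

Time complexity: O(log n).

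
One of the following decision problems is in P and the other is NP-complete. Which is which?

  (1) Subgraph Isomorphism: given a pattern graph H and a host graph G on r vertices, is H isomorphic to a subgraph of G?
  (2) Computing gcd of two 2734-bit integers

(1) is NP-complete: generalizes Clique and Hamiltonian Path (pattern size is part of the input).
(2) is P: the Euclidean algorithm runs in polynomial time in the bit-length.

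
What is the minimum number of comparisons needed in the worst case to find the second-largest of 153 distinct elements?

Lower bound: finding the max needs 153-1 comparisons. By the adversary weight-doubling argument, the max must personally win >= ceil(log_2(153)) = 8 comparisons; the 2nd-largest is among those 8 losers, needing 8-1 more comparisons. Total >= 153-1 + 8-1 = 159. A balanced knockout tournament achieves this.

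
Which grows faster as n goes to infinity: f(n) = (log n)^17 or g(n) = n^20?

g(n) = n^20 grows faster: any positive polynomial dominates any polylog.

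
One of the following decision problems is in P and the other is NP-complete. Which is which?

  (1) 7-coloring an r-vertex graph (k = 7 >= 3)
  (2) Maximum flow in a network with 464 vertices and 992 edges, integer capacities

(1) is NP-complete: graph k-coloring for k>=3 is NP-complete by reduction from 3-SAT.
(2) is P: Edmonds-Karp / push-relabel run in polynomial time.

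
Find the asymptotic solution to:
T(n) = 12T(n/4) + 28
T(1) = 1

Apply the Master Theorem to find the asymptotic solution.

a=12, b=4, f(n)=28. log_4(12) = 1.792. Case 1 of Master Theorem: T(n) = O(n^1.792).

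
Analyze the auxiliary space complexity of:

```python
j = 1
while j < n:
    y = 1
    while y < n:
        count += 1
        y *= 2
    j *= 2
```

Space complexity: O(1).
Only a constant amount of auxiliary storage is used; nothing grows with n.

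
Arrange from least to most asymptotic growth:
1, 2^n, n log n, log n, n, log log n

Ordered by growth rate: 1 < log log n < log n < n < n log n < 2^n.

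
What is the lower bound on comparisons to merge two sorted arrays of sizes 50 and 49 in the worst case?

Adversary: with |50 - 49| <= 1 the inputs can be fully interleaved so that every adjacent pair in the merged output comes from different arrays. Then each of the 98 adjacent pairs must be directly compared, or the algorithm cannot determine their relative order. Standard merge meets this bound.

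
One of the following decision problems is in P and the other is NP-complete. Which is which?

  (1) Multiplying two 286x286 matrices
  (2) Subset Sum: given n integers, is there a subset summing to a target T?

(1) is P: the schoolbook algorithm runs in O(n^3).
(2) is NP-complete: one of Karp's 21 NP-complete problems.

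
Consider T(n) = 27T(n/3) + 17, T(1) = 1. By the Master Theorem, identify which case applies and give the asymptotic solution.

a=27, b=3, f(n)=17.
log_3(27) = 3 > 0.
Since f(n) = O(n^0) is polynomially smaller than n^3, Case 1 applies.
T(n) = Theta(n^3).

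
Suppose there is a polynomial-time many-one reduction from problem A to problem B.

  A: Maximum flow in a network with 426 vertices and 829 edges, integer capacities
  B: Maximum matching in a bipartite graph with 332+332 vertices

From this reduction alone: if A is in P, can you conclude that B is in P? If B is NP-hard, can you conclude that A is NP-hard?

A poly-time reduction A <=_p B transfers tractability DOWN (B easy => A easy) and hardness UP (A hard => B hard), not the reverse.
From A in P, the reduction alone does NOT give B in P: any problem in P trivially reduces to SAT, yet SAT is not known to be in P.
From B NP-hard, the reduction alone does NOT give A NP-hard: again, easy problems reduce to hard ones.
(Here in fact A is P and B is P.)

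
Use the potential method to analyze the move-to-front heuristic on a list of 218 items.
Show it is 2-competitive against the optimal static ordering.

Let Phi = number of inversions between the MTF list and the optimal static list (0 <= Phi <= C(218,2)). Accessing an element at MTF position k and optimal position j: the move-to-front destroys all k-1 inversions in front of it that are not in front in optimal (>= k-j of them) and creates at most j-1 new ones. Amortized cost <= k + (j-1) - (k-j) = 2j - 1 <= 2 * optimal cost.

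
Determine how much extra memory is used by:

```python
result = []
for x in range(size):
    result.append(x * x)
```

Space complexity: O(n).
Auxiliary storage grows linearly with the input size n in the worst case.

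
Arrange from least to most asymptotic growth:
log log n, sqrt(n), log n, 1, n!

Ordered by growth rate: 1 < log log n < log n < sqrt(n) < n!.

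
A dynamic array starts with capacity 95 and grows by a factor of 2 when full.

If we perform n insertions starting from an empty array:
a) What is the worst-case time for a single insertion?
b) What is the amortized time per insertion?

(a) Worst-case single insertion: O(n) -- when the array is full at capacity c, the resize copies all c elements, and c can be Theta(n).
(b) Resizes happen at sizes 95, 190, 380, ... Total copy cost for n insertions: 95 + 190 + ... = O(n) (geometric series with ratio 1/2). Amortized cost per insertion: O(n)/n = O(1).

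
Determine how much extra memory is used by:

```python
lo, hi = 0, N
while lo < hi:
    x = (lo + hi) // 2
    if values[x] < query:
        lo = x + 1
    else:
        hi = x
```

Space complexity: O(1).
Only a constant amount of auxiliary storage is used; nothing grows with n.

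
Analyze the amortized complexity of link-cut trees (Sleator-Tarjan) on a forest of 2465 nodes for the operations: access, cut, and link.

Link-cut trees represent the forest using splay trees over preferred paths. With potential Phi = sum over nodes of log(size of virtual subtree), each access on 2465 nodes is O(log 2465) = O(log n) amortized by the splay-tree access lemma. Cut and link are O(1) plus one access.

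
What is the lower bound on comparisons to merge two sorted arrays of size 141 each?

To merge two sorted arrays of size 141, we need at least 281 comparisons in the worst case. An adversary can force every element to be compared.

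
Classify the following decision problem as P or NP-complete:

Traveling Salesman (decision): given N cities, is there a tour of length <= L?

This problem is NP-complete: reduces from Hamiltonian Cycle.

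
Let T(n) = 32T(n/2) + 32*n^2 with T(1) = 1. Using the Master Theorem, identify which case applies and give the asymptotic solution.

a=32, b=2, f(n)=32*n^2.
log_2(32) = 5 > 2.
Since f(n) = O(n^2) is polynomially smaller than n^5, Case 1 applies.
T(n) = Theta(n^5).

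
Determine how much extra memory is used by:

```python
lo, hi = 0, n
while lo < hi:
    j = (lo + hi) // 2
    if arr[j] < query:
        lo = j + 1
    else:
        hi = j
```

Space complexity: O(1).
Only a constant amount of auxiliary storage is used; nothing grows with n.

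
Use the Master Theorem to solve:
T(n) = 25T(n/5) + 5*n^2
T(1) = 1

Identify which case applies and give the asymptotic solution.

a=25, b=5, f(n)=5*n^2.
log_5(25) = 2, so n^(log_b(a)) = n^2.
f(n) = Theta(n^2), so Case 2 applies.
T(n) = Theta(n^2 log n).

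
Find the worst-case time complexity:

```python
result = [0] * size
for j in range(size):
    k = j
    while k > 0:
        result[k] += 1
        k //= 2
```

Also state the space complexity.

Time complexity: O(n log n).
Space complexity: O(n).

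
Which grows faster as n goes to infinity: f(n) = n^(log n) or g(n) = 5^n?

g(n) = 5^n grows faster: take logs: log(n^(log n)) = (log n)^2, log(5^n) = n log 5; n dominates (log n)^2.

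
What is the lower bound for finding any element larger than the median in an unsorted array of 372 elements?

To find an element larger than the median of 372 elements, we must see Omega(n) elements. Without seeing enough elements, an adversary can make any unseen element the median.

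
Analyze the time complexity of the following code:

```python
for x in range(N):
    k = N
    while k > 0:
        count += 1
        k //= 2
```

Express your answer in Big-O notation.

Time complexity: O(n log n).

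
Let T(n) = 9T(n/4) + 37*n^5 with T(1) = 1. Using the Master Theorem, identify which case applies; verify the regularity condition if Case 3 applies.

a=9, b=4, f(n)=37*n^5.
log_4(9) = 1.585 < 5.
f(n) = Omega(n^(1.585+epsilon)) for some epsilon > 0, so Case 3 is the candidate.
Regularity: a*f(n/b) = 9*37*(n/4)^5 = (9/1024)*37*n^5 <= c*f(n) with c = 9/1024 < 1. Satisfied.
Case 3: T(n) = Theta(n^5).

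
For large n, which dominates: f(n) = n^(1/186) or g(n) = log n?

f(n) = n^(1/186) grows faster: any positive power of n dominates log n.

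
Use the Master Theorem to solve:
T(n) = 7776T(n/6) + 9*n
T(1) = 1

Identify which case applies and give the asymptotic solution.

a=7776, b=6, f(n)=9*n.
log_6(7776) = 5 > 1.
Since f(n) = O(n^1) is polynomially smaller than n^5, Case 1 applies.
T(n) = Theta(n^5).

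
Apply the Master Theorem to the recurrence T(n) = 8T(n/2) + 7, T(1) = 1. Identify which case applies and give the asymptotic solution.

a=8, b=2, f(n)=7.
log_2(8) = 3 > 0.
Since f(n) = O(n^0) is polynomially smaller than n^3, Case 1 applies.
T(n) = Theta(n^3).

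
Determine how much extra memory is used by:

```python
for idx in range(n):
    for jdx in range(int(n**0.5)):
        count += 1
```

Space complexity: O(1).
Only a constant amount of auxiliary storage is used; nothing grows with n.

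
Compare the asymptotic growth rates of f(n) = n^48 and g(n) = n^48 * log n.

g(n) = n^48 * log n grows faster: extra log n factor -> infinity.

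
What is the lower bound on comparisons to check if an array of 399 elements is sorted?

To verify 399 elements are sorted, we must compare each consecutive pair. Skipping any pair allows an adversary to swap them. Therefore 398 comparisons are necessary and sufficient.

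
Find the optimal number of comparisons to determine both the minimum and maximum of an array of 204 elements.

Naive approach: 406 comparisons (203 for max + 203 for min).
Optimal: Compare elements in pairs first (floor(n/2) = 102 comparisons), then find max among winners and min among losers (101 comparisons each).
Total: ceil(3n/2) - 2 = 304 comparisons. An adversary argument shows this is also a lower bound.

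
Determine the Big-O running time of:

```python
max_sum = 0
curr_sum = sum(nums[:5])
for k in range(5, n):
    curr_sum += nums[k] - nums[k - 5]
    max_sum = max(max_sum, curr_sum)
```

Time complexity: O(n).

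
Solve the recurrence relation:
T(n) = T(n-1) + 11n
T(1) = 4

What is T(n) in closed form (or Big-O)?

Unrolling: T(n) = 4 + 11*(2 + 3 + ... + n) = 4 + 11*(n(n+1)/2 - 1) = O(n^2).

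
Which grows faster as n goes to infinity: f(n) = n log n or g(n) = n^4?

g(n) = n^4 grows faster: n^4 / (n log n) = n^3/log n -> infinity.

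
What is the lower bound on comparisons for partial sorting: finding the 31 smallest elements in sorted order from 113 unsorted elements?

Finding 31 smallest of 113 in sorted order: Omega(113) to identify the 31 smallest, plus Omega(31 log 31) to sort them. Total: Omega(n + k log k).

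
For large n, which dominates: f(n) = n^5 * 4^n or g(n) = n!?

g(n) = n! grows faster: by Stirling n! ~ (n/e)^n sqrt(2*pi*n); (n/e)^n eventually dominates n^5 * 4^n.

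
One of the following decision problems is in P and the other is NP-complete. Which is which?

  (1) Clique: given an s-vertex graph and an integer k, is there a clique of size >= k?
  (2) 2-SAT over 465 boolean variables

(1) is NP-complete: complement of Independent Set / Vertex Cover (with k part of the input).
(2) is P: 2-SAT is solvable in linear time via implication-graph SCCs.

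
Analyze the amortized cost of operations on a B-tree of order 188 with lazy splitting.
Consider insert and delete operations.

In a B-tree of order 188, a node splits when it has 188 keys. With lazy splitting, we use potential Phi = number of full nodes + number of near-empty nodes. Each split costs O(1) but reduces potential. Between splits, at least 94 insertions must occur in that node. Amortized structural cost is O(1) per operation, plus O(log_188 n) traversal.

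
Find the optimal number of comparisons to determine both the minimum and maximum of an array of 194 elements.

Naive approach: 386 comparisons (193 for max + 193 for min).
Optimal: Compare elements in pairs first (floor(n/2) = 97 comparisons), then find max among winners and min among losers (96 comparisons each).
Total: ceil(3n/2) - 2 = 289 comparisons. An adversary argument shows this is also a lower bound.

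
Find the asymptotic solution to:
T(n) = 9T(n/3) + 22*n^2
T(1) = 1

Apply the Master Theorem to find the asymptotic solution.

a=9, b=3, f(n)=22*n^2. log_3(9) = 2. Case 2: T(n) = O(n^2 log n).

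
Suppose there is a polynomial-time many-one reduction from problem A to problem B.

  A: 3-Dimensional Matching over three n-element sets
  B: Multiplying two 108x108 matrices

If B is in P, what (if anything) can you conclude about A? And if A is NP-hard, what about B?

A poly-time reduction A <=_p B means any A-instance can be transformed to a B-instance in poly time.
If B is in P: compose the reduction with B's poly-time algorithm to solve A in poly time, so A is in P.
If A is NP-hard: every NP problem reduces to A, which reduces to B; composing reductions, every NP problem reduces to B, so B is NP-hard.
(Here in fact A is NP-complete and B is in P, so no such reduction is known -- its existence would imply P = NP; the analysis concerns only what the assumed reduction would or would not let you conclude.)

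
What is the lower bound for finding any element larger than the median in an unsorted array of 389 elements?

To find an element larger than the median of 389 elements, we must see Omega(n) elements. Without seeing enough elements, an adversary can make any unseen element the median.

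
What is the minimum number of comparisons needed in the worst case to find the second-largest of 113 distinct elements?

Lower bound: finding the max needs 113-1 comparisons. By the adversary weight-doubling argument, the max must personally win >= ceil(log_2(113)) = 7 comparisons; the 2nd-largest is among those 7 losers, needing 7-1 more comparisons. Total >= 113-1 + 7-1 = 118. A balanced knockout tournament achieves this.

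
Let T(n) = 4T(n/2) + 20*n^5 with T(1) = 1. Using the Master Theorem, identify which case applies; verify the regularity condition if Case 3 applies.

a=4, b=2, f(n)=20*n^5.
log_2(4) = 2 < 5.
f(n) = Omega(n^(2+epsilon)) for some epsilon > 0, so Case 3 is the candidate.
Regularity: a*f(n/b) = 4*20*(n/2)^5 = (4/32)*20*n^5 <= c*f(n) with c = 4/32 < 1. Satisfied.
Case 3: T(n) = Theta(n^5).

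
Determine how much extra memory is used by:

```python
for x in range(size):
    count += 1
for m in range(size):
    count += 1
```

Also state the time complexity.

Space complexity: O(1).
Only a constant amount of auxiliary storage is used; nothing grows with n.
Time complexity: O(n).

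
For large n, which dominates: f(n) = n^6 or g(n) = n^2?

f(n) = n^6 grows faster: n^6/n^2 = n^4 -> infinity.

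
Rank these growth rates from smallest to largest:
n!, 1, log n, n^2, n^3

Ordered by growth rate: 1 < log n < n^2 < n^3 < n!.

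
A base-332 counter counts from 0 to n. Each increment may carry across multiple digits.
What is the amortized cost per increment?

Digit at position i changes every 332^i increments. Total digit changes over n increments: n * 332/(332-1) = O(n). Amortized: O(1).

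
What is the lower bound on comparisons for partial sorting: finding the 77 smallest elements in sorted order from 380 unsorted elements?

Finding 77 smallest of 380 in sorted order: Omega(380) to identify the 77 smallest, plus Omega(77 log 77) to sort them. Total: Omega(n + k log k).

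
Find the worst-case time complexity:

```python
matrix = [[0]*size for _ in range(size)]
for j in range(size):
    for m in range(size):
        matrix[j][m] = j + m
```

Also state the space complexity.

Time complexity: O(n^2).
Space complexity: O(n^2).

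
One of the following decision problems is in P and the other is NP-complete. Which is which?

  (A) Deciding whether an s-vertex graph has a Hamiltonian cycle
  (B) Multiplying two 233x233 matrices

(A) is NP-complete: one of Karp's 21 NP-complete problems.
(B) is P: the schoolbook algorithm runs in O(n^3).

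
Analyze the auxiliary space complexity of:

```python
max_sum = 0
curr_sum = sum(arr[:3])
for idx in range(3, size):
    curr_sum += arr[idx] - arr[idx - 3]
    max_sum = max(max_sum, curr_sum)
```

Space complexity: O(1).
Only a constant amount of auxiliary storage is used; nothing grows with n.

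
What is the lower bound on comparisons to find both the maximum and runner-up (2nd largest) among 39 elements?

Lower bound: finding the max needs 39-1 comparisons. By an adversary weight-doubling argument, the maximum element must personally win at least ceil(log_2(39)) = 6 comparisons in any correct algorithm. The 2nd largest is among those 6 direct losers, and distinguishing it requires 6-1 more comparisons. Total >= 39-1 + 6-1 = 43. A balanced tournament achieves this bound exactly.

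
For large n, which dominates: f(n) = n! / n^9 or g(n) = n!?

g(n) = n! grows faster: the ratio n!/(n!/n^9) = n^9 -> infinity.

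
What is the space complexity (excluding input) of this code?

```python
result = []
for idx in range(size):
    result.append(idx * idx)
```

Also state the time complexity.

Space complexity: O(n).
Auxiliary storage grows linearly with the input size n in the worst case.
Time complexity: O(n).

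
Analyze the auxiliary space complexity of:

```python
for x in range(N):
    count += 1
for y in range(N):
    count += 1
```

Space complexity: O(1).
Only a constant amount of auxiliary storage is used; nothing grows with n.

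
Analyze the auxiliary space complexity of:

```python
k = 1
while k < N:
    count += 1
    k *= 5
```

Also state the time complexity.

Space complexity: O(1).
Only a constant amount of auxiliary storage is used; nothing grows with n.
Time complexity: O(log n).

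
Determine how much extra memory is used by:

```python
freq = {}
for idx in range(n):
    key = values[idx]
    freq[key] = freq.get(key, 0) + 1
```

Space complexity: O(n).
Auxiliary storage grows linearly with the input size n in the worst case.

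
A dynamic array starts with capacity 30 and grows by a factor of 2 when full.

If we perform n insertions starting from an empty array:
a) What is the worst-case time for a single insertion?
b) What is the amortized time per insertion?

(a) Worst-case single insertion: O(n) -- when the array is full at capacity c, the resize copies all c elements, and c can be Theta(n).
(b) Resizes happen at sizes 30, 60, 120, ... Total copy cost for n insertions: 30 + 60 + ... = O(n) (geometric series with ratio 1/2). Amortized cost per insertion: O(n)/n = O(1).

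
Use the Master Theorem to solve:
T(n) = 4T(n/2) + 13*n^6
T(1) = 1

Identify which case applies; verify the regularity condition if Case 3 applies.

a=4, b=2, f(n)=13*n^6.
log_2(4) = 2 < 6.
f(n) = Omega(n^(2+epsilon)) for some epsilon > 0, so Case 3 is the candidate.
Regularity: a*f(n/b) = 4*13*(n/2)^6 = (4/64)*13*n^6 <= c*f(n) with c = 4/64 < 1. Satisfied.
Case 3: T(n) = Theta(n^6).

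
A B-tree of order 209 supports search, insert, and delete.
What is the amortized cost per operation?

B-tree of order 209 has height O(log_209 n). Each operation traverses the tree height. Splits during insert and merges during delete are O(1) each and occur at most once per level. Total cost per operation: O(log_209 n).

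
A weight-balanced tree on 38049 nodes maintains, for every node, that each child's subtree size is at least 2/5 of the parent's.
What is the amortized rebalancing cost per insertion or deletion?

With balance ratio 2/5, tree height is O(log_{5/2}(38049)) = O(log n). A rebalance at a node of size s costs O(s) but requires Omega(s) updates in that subtree to retrigger. Summed over the O(log n) ancestors of the touched leaf, amortized rebalancing is O(log n).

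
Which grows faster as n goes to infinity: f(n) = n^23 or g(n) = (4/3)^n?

g(n) = (4/3)^n grows faster: (4/3)^n is exponential with base 4/3 > 1, dominating every polynomial.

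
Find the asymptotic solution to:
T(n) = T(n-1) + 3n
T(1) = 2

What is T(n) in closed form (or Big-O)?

Unrolling: T(n) = 2 + 3*(2 + 3 + ... + n) = 2 + 3*(n(n+1)/2 - 1) = O(n^2).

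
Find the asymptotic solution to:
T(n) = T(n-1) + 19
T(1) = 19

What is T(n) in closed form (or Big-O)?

Unrolling: T(n) = T(n-1) + 19 = T(n-2) + 2*19 = ... = T(1) + (n-1)*19 = 19 + (n-1)*19 = 19n.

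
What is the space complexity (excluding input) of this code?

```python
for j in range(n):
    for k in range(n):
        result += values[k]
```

Space complexity: O(1).
Only a constant amount of auxiliary storage is used; nothing grows with n.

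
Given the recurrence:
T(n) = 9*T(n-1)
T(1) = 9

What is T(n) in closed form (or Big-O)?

Each step multiplies by 9. T(n) = T(1)*9^(n-1) = 9*9^(n-1).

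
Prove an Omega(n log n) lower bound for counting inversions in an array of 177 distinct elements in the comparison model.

Decision-tree argument: at any leaf, the comparisons made (with transitivity) must totally order all 177 elements -- otherwise some pair (i,j) is unordered, and an adversary can present two inputs agreeing on every comparison made but with that pair flipped, changing the inversion count by 1, so the leaf's output is wrong on one of them. Hence the tree has >= 177! leaves and height >= log_2(177!) = Omega(n log n). Modified merge sort achieves O(n log n).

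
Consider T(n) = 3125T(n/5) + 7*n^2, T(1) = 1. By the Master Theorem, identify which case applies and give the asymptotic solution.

a=3125, b=5, f(n)=7*n^2.
log_5(3125) = 5 > 2.
Since f(n) = O(n^2) is polynomially smaller than n^5, Case 1 applies.
T(n) = Theta(n^5).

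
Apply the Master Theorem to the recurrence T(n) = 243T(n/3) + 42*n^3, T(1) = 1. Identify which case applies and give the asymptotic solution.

a=243, b=3, f(n)=42*n^3.
log_3(243) = 5 > 3.
Since f(n) = O(n^3) is polynomially smaller than n^5, Case 1 applies.
T(n) = Theta(n^5).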